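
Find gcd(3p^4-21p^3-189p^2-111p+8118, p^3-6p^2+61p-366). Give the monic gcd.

p-6

Euclidean algorithm in ℚ[p]:
  3p^4-21p^3-189p^2-111p+8118 = (3p-3)(p^3-6p^2+61p-366) + (-390p^2+1170p+7020)
  p^3-6p^2+61p-366 = (-(1/390)p+1/130)(-390p^2+1170p+7020) + (70p-420)
  -390p^2+1170p+7020 = (-(39/7)p-117/7)(70p-420) + (0)
Last nonzero remainder: 70p-420. Dividing through by 70 gives the monic gcd p-6.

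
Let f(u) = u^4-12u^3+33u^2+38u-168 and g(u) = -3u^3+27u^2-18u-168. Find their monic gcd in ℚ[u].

u^3-9u^2+6u+56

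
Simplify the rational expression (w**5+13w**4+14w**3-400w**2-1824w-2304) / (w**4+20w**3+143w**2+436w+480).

(w**2-2w-24)/(w+5)

Apply the Euclidean algorithm:
  w**5+13w**4+14w**3-400w**2-1824w-2304 = (w-7)(w**4+20w**3+143w**2+436w+480) + (11w**3+165w**2+748w+1056)
  w**4+20w**3+143w**2+436w+480 = ((1/11)w+5/11)(11w**3+165w**2+748w+1056) + (0)
Last nonzero remainder: 11w**3+165w**2+748w+1056. Dividing through by 11 gives the monic gcd w**3+15w**2+68w+96.
Cancel w**3+15w**2+68w+96 from numerator and denominator to get the reduced form.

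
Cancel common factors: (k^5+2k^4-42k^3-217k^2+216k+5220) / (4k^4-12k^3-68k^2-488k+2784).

(k^2+k-30)/(4k-16)

Euclidean algorithm in ℚ[k]:
  k^5+2k^4-42k^3-217k^2+216k+5220 = ((1/4)k+5/4)(4k^4-12k^3-68k^2-488k+2784) + (-10k^3-10k^2+130k+1740)
  4k^4-12k^3-68k^2-488k+2784 = (-(2/5)k+8/5)(-10k^3-10k^2+130k+1740) + (0)
Last nonzero remainder: -10k^3-10k^2+130k+1740. Dividing through by -10 gives the monic gcd k^3+k^2-13k-174.
Cancel k^3+k^2-13k-174 from numerator and denominator to get the reduced form.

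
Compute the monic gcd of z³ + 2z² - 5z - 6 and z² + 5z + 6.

Repeated division with remainder:
  z³ + 2z² - 5z - 6 = (z - 3)(z² + 5z + 6) + (4z + 12)
  z² + 5z + 6 = ((1/4)z + 1/2)(4z + 12) + (0)
Last nonzero remainder: 4z + 12. Dividing through by 4 gives the monic gcd z + 3.

z + 3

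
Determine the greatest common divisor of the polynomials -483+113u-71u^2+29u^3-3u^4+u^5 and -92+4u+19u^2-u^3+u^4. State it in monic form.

Apply the Euclidean algorithm:
  u^5-3u^4+29u^3-71u^2+113u-483 = (u-2)(u^4-u^3+19u^2+4u-92) + (8u^3-37u^2+213u-667)
  u^4-u^3+19u^2+4u-92 = ((1/8)u+29/64)(8u^3-37u^2+213u-667) + ((585/64)u^2-(585/64)u+13455/64)
  8u^3-37u^2+213u-667 = ((512/585)u-1856/585)((585/64)u^2-(585/64)u+13455/64) + (0)
Last nonzero remainder: (585/64)u^2-(585/64)u+13455/64. Dividing through by 585/64 gives the monic gcd u^2-u+23.

23-u+u^2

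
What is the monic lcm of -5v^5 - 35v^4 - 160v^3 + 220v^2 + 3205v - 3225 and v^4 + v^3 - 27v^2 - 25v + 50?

Euclidean algorithm in ℚ[v]:
  -5v^5 - 35v^4 - 160v^3 + 220v^2 + 3205v - 3225 = (-5v - 30)(v^4 + v^3 - 27v^2 - 25v + 50) + (-265v^3 - 715v^2 + 2705v - 1725)
  v^4 + v^3 - 27v^2 - 25v + 50 = (-(1/265)v + 18/2809)(-265v^3 - 715v^2 + 2705v - 1725) + (-(34300/2809)v^2 - (137200/2809)v + 171500/2809)
  -265v^3 - 715v^2 + 2705v - 1725 = ((148877/6860)v - 193821/6860)(-(34300/2809)v^2 - (137200/2809)v + 171500/2809) + (0)
Last nonzero remainder: -(34300/2809)v^2 - (137200/2809)v + 171500/2809. Dividing through by -34300/2809 gives the monic gcd v^2 + 4v - 5.
Then lcm(f, g) = f·g / gcd(f, g); expanding and making the result monic gives the answer.

v^7 + 4v^6 + v^5 - 210v^4 - 829v^3 + 3008v^2 + 4475v - 6450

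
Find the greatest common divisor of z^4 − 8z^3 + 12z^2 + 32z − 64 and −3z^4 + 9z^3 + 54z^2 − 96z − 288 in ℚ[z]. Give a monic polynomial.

By polynomial division,
  z^4 − 8z^3 + 12z^2 + 32z − 64 = (−1/3)(−3z^4 + 9z^3 + 54z^2 − 96z − 288) + (−5z^3 + 30z^2 − 160)
  −3z^4 + 9z^3 + 54z^2 − 96z − 288 = ((3/5)z + 9/5)(−5z^3 + 30z^2 − 160) + (0)
Last nonzero remainder: −5z^3 + 30z^2 − 160. Dividing through by −5 gives the monic gcd z^3 − 6z^2 + 32.

z^3 − 6z^2 + 32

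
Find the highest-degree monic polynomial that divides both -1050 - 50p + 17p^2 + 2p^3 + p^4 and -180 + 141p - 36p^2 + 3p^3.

-5 + p

Apply the Euclidean algorithm:
  p^4 + 2p^3 + 17p^2 - 50p - 1050 = ((1/3)p + 14/3)(3p^3 - 36p^2 + 141p - 180) + (138p^2 - 648p - 210)
  3p^3 - 36p^2 + 141p - 180 = ((1/46)p - 84/529)(138p^2 - 648p - 210) + ((22572/529)p - 112860/529)
  138p^2 - 648p - 210 = ((12167/3762)p + 3703/3762)((22572/529)p - 112860/529) + (0)
Last nonzero remainder: (22572/529)p - 112860/529. Dividing through by 22572/529 gives the monic gcd p - 5.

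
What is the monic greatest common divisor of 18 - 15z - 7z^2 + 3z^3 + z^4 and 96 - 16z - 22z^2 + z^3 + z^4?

Repeated division with remainder:
  z^4 + 3z^3 - 7z^2 - 15z + 18 = (z^4 + z^3 - 22z^2 - 16z + 96) + (2z^3 + 15z^2 + z - 78)
  z^4 + z^3 - 22z^2 - 16z + 96 = ((1/2)z - 13/4)(2z^3 + 15z^2 + z - 78) + ((105/4)z^2 + (105/4)z - 315/2)
  2z^3 + 15z^2 + z - 78 = ((8/105)z + 52/105)((105/4)z^2 + (105/4)z - 315/2) + (0)
Last nonzero remainder: (105/4)z^2 + (105/4)z - 315/2. Dividing through by 105/4 gives the monic gcd z^2 + z - 6.

-6 + z + z^2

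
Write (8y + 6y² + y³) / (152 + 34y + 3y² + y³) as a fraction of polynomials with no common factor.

(2y + y²)/(38 - y + y²)

Apply the Euclidean algorithm:
  y³ + 6y² + 8y = (y³ + 3y² + 34y + 152) + (3y² - 26y - 152)
  y³ + 3y² + 34y + 152 = ((1/3)y + 35/9)(3y² - 26y - 152) + ((1672/9)y + 6688/9)
  3y² - 26y - 152 = ((27/1672)y - 9/44)((1672/9)y + 6688/9) + (0)
Last nonzero remainder: (1672/9)y + 6688/9. Dividing through by 1672/9 gives the monic gcd y + 4.
Cancel y + 4 from numerator and denominator to get the reduced form.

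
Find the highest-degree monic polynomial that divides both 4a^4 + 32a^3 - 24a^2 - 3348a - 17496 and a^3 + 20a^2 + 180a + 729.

a^2 + 11a + 81

Repeated division with remainder:
  4a^4 + 32a^3 - 24a^2 - 3348a - 17496 = (4a - 48)(a^3 + 20a^2 + 180a + 729) + (216a^2 + 2376a + 17496)
  a^3 + 20a^2 + 180a + 729 = ((1/216)a + 1/24)(216a^2 + 2376a + 17496) + (0)
Last nonzero remainder: 216a^2 + 2376a + 17496. Dividing through by 216 gives the monic gcd a^2 + 11a + 81.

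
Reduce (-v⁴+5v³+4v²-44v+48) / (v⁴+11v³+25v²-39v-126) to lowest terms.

(-v²+6v-8)/(v²+10v+21)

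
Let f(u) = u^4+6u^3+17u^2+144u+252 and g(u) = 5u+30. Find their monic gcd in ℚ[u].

By polynomial division,
  u^4+6u^3+17u^2+144u+252 = ((1/5)u^3+(17/5)u+42/5)(5u+30) + (0)
Last nonzero remainder: 5u+30. Dividing through by 5 gives the monic gcd u+6.

u+6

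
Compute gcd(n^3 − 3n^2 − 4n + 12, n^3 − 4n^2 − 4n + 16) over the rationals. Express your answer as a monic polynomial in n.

n^2 − 4

Euclidean algorithm in ℚ[n]:
  n^3 − 3n^2 − 4n + 12 = (n^3 − 4n^2 − 4n + 16) + (n^2 − 4)
  n^3 − 4n^2 − 4n + 16 = (n − 4)(n^2 − 4) + (0)
The last nonzero remainder n^2 − 4 is already monic.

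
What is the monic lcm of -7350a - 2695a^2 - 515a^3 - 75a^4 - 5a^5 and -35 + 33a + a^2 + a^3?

-1470a + 931a^2 + 436a^3 + 88a^4 + 14a^5 + a^6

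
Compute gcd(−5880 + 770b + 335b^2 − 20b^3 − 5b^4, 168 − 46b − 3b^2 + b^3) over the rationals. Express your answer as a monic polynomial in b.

Euclidean algorithm in ℚ[b]:
  −5b^4 − 20b^3 + 335b^2 + 770b − 5880 = (−5b − 35)(b^3 − 3b^2 − 46b + 168) + (0)
The last nonzero remainder b^3 − 3b^2 − 46b + 168 is already monic.

168 − 46b − 3b^2 + b^3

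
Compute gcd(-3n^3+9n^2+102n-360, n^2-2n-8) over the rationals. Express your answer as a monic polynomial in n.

n-4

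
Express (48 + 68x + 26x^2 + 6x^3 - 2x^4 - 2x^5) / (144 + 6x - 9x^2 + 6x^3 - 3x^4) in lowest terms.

Euclidean algorithm in ℚ[x]:
  -2x^5 - 2x^4 + 6x^3 + 26x^2 + 68x + 48 = ((2/3)x + 2)(-3x^4 + 6x^3 - 9x^2 + 6x + 144) + (40x^2 - 40x - 240)
  -3x^4 + 6x^3 - 9x^2 + 6x + 144 = (-(3/40)x^2 + (3/40)x - 3/5)(40x^2 - 40x - 240) + (0)
Last nonzero remainder: 40x^2 - 40x - 240. Dividing through by 40 gives the monic gcd x^2 - x - 6.
Cancel x^2 - x - 6 from numerator and denominator to get the reduced form.

(8 + 10x + 4x^2 + 2x^3)/(24 - 3x + 3x^2)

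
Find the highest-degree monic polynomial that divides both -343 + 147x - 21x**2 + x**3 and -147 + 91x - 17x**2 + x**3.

49 - 14x + x**2

Apply the Euclidean algorithm:
  x**3 - 21x**2 + 147x - 343 = (x**3 - 17x**2 + 91x - 147) + (-4x**2 + 56x - 196)
  x**3 - 17x**2 + 91x - 147 = (-(1/4)x + 3/4)(-4x**2 + 56x - 196) + (0)
Last nonzero remainder: -4x**2 + 56x - 196. Dividing through by -4 gives the monic gcd x**2 - 14x + 49.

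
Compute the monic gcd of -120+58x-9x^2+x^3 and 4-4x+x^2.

Apply the Euclidean algorithm:
  x^3-9x^2+58x-120 = (x-5)(x^2-4x+4) + (34x-100)
  x^2-4x+4 = ((1/34)x-9/289)(34x-100) + (256/289)
  34x-100 = ((4913/128)x-7225/64)(256/289) + (0)
The last nonzero remainder is the constant 256/289, so the polynomials are coprime and gcd = 1.

1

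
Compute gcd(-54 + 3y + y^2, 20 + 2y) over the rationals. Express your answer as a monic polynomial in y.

1

Apply the Euclidean algorithm:
  y^2 + 3y - 54 = ((1/2)y - 7/2)(2y + 20) + (16)
  2y + 20 = ((1/8)y + 5/4)(16) + (0)
The last nonzero remainder is the constant 16, so the polynomials are coprime and gcd = 1.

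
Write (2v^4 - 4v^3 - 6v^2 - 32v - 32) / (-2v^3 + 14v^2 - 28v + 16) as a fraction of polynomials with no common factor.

Apply the Euclidean algorithm:
  2v^4 - 4v^3 - 6v^2 - 32v - 32 = (-v - 5)(-2v^3 + 14v^2 - 28v + 16) + (36v^2 - 156v + 48)
  -2v^3 + 14v^2 - 28v + 16 = (-(1/18)v + 4/27)(36v^2 - 156v + 48) + (-(20/9)v + 80/9)
  36v^2 - 156v + 48 = (-(81/5)v + 27/5)(-(20/9)v + 80/9) + (0)
Last nonzero remainder: -(20/9)v + 80/9. Dividing through by -20/9 gives the monic gcd v - 4.
Cancel v - 4 from numerator and denominator to get the reduced form.

(-v^3 - 2v^2 - 5v - 4)/(v^2 - 3v + 2)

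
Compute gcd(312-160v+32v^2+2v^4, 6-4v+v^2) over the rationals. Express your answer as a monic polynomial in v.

6-4v+v^2

Euclidean algorithm in ℚ[v]:
  2v^4+32v^2-160v+312 = (2v^2+8v+52)(v^2-4v+6) + (0)
The last nonzero remainder v^2-4v+6 is already monic.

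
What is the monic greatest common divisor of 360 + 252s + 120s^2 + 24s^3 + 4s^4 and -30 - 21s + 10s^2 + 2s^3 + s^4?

Apply the Euclidean algorithm:
  4s^4 + 24s^3 + 120s^2 + 252s + 360 = (4)(s^4 + 2s^3 + 10s^2 - 21s - 30) + (16s^3 + 80s^2 + 336s + 480)
  s^4 + 2s^3 + 10s^2 - 21s - 30 = ((1/16)s - 3/16)(16s^3 + 80s^2 + 336s + 480) + (4s^2 + 12s + 60)
  16s^3 + 80s^2 + 336s + 480 = (4s + 8)(4s^2 + 12s + 60) + (0)
Last nonzero remainder: 4s^2 + 12s + 60. Dividing through by 4 gives the monic gcd s^2 + 3s + 15.

15 + 3s + s^2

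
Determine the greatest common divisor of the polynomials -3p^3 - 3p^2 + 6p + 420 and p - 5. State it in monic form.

p - 5

By polynomial division,
  -3p^3 - 3p^2 + 6p + 420 = (-3p^2 - 18p - 84)(p - 5) + (0)
The last nonzero remainder p - 5 is already monic.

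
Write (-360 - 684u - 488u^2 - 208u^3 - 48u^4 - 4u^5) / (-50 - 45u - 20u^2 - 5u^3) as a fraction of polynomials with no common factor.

Apply the Euclidean algorithm:
  -4u^5 - 48u^4 - 208u^3 - 488u^2 - 684u - 360 = ((4/5)u^2 + (32/5)u + 44/5)(-5u^3 - 20u^2 - 45u - 50) + (16u^2 + 32u + 80)
  -5u^3 - 20u^2 - 45u - 50 = (-(5/16)u - 5/8)(16u^2 + 32u + 80) + (0)
Last nonzero remainder: 16u^2 + 32u + 80. Dividing through by 16 gives the monic gcd u^2 + 2u + 5.
Cancel u^2 + 2u + 5 from numerator and denominator to get the reduced form.

(72 + 108u + 40u^2 + 4u^3)/(10 + 5u)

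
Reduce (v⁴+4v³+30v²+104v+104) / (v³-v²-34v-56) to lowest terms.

Apply the Euclidean algorithm:
  v⁴+4v³+30v²+104v+104 = (v+5)(v³-v²-34v-56) + (69v²+330v+384)
  v³-v²-34v-56 = ((1/69)v-133/1587)(69v²+330v+384) + (-(6300/529)v-12600/529)
  69v²+330v+384 = (-(12167/2100)v-8464/525)(-(6300/529)v-12600/529) + (0)
Last nonzero remainder: -(6300/529)v-12600/529. Dividing through by -6300/529 gives the monic gcd v+2.
Cancel v+2 from numerator and denominator to get the reduced form.

(v³+2v²+26v+52)/(v²-3v-28)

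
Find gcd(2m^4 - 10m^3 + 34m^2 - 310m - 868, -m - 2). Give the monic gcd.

By polynomial division,
  2m^4 - 10m^3 + 34m^2 - 310m - 868 = (-2m^3 + 14m^2 - 62m + 434)(-m - 2) + (0)
Last nonzero remainder: -m - 2. Dividing through by -1 gives the monic gcd m + 2.

m + 2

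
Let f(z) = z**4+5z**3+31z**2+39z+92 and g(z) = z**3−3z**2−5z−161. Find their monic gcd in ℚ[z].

Apply the Euclidean algorithm:
  z**4+5z**3+31z**2+39z+92 = (z+8)(z**3−3z**2−5z−161) + (60z**2+240z+1380)
  z**3−3z**2−5z−161 = ((1/60)z−7/60)(60z**2+240z+1380) + (0)
Last nonzero remainder: 60z**2+240z+1380. Dividing through by 60 gives the monic gcd z**2+4z+23.

z**2+4z+23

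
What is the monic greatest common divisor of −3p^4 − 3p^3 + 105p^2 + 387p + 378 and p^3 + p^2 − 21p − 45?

Euclidean algorithm in ℚ[p]:
  −3p^4 − 3p^3 + 105p^2 + 387p + 378 = (−3p)(p^3 + p^2 − 21p − 45) + (42p^2 + 252p + 378)
  p^3 + p^2 − 21p − 45 = ((1/42)p − 5/42)(42p^2 + 252p + 378) + (0)
Last nonzero remainder: 42p^2 + 252p + 378. Dividing through by 42 gives the monic gcd p^2 + 6p + 9.

p^2 + 6p + 9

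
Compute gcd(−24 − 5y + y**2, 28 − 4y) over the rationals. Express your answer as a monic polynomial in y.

1

Apply the Euclidean algorithm:
  y**2 − 5y − 24 = (−(1/4)y − 1/2)(−4y + 28) + (−10)
  −4y + 28 = ((2/5)y − 14/5)(−10) + (0)
The last nonzero remainder is the constant −10, so the polynomials are coprime and gcd = 1.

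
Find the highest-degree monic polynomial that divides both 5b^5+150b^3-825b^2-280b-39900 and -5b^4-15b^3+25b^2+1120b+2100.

b^3+b^2-7b-210

Apply the Euclidean algorithm:
  5b^5+150b^3-825b^2-280b-39900 = (-b+3)(-5b^4-15b^3+25b^2+1120b+2100) + (220b^3+220b^2-1540b-46200)
  -5b^4-15b^3+25b^2+1120b+2100 = (-(1/44)b-1/22)(220b^3+220b^2-1540b-46200) + (0)
Last nonzero remainder: 220b^3+220b^2-1540b-46200. Dividing through by 220 gives the monic gcd b^3+b^2-7b-210.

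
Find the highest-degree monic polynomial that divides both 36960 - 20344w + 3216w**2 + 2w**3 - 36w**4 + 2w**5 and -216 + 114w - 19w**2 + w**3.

24 - 10w + w**2

Euclidean algorithm in ℚ[w]:
  2w**5 - 36w**4 + 2w**3 + 3216w**2 - 20344w + 36960 = (2w**2 + 2w - 188)(w**3 - 19w**2 + 114w - 216) + (-152w**2 + 1520w - 3648)
  w**3 - 19w**2 + 114w - 216 = (-(1/152)w + 9/152)(-152w**2 + 1520w - 3648) + (0)
Last nonzero remainder: -152w**2 + 1520w - 3648. Dividing through by -152 gives the monic gcd w**2 - 10w + 24.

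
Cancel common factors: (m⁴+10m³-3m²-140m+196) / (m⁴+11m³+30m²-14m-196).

(m²+5m-14)/(m²+6m+14)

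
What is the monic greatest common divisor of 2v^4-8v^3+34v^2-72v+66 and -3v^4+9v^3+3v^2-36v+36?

Apply the Euclidean algorithm:
  2v^4-8v^3+34v^2-72v+66 = (-2/3)(-3v^4+9v^3+3v^2-36v+36) + (-2v^3+36v^2-96v+90)
  -3v^4+9v^3+3v^2-36v+36 = ((3/2)v+45/2)(-2v^3+36v^2-96v+90) + (-663v^2+1989v-1989)
  -2v^3+36v^2-96v+90 = ((2/663)v-10/221)(-663v^2+1989v-1989) + (0)
Last nonzero remainder: -663v^2+1989v-1989. Dividing through by -663 gives the monic gcd v^2-3v+3.

v^2-3v+3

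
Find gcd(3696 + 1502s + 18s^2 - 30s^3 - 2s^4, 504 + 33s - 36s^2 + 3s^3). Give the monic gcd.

-21 - 4s + s^2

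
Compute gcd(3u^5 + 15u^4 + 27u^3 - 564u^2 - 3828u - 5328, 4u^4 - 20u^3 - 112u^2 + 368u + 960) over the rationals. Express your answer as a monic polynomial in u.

Apply the Euclidean algorithm:
  3u^5 + 15u^4 + 27u^3 - 564u^2 - 3828u - 5328 = ((3/4)u + 15/2)(4u^4 - 20u^3 - 112u^2 + 368u + 960) + (261u^3 - 7308u - 12528)
  4u^4 - 20u^3 - 112u^2 + 368u + 960 = ((4/261)u - 20/261)(261u^3 - 7308u - 12528) + (0)
Last nonzero remainder: 261u^3 - 7308u - 12528. Dividing through by 261 gives the monic gcd u^3 - 28u - 48.

u^3 - 28u - 48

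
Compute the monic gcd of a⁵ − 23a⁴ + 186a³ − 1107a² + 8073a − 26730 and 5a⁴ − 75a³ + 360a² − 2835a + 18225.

By polynomial division,
  a⁵ − 23a⁴ + 186a³ − 1107a² + 8073a − 26730 = ((1/5)a − 8/5)(5a⁴ − 75a³ + 360a² − 2835a + 18225) + (−6a³ + 36a² − 108a + 2430)
  5a⁴ − 75a³ + 360a² − 2835a + 18225 = (−(5/6)a + 15/2)(−6a³ + 36a² − 108a + 2430) + (0)
Last nonzero remainder: −6a³ + 36a² − 108a + 2430. Dividing through by −6 gives the monic gcd a³ − 6a² + 18a − 405.

a³ − 6a² + 18a − 405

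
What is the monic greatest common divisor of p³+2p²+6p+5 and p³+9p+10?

p+1

Repeated division with remainder:
  p³+2p²+6p+5 = (p³+9p+10) + (2p²-3p-5)
  p³+9p+10 = ((1/2)p+3/4)(2p²-3p-5) + ((55/4)p+55/4)
  2p²-3p-5 = ((8/55)p-4/11)((55/4)p+55/4) + (0)
Last nonzero remainder: (55/4)p+55/4. Dividing through by 55/4 gives the monic gcd p+1.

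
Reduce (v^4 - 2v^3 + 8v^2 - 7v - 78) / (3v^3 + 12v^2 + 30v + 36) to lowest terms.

By polynomial division,
  v^4 - 2v^3 + 8v^2 - 7v - 78 = ((1/3)v - 2)(3v^3 + 12v^2 + 30v + 36) + (22v^2 + 41v - 6)
  3v^3 + 12v^2 + 30v + 36 = ((3/22)v + 141/484)(22v^2 + 41v - 6) + ((9135/484)v + 9135/242)
  22v^2 + 41v - 6 = ((10648/9135)v - 484/3045)((9135/484)v + 9135/242) + (0)
Last nonzero remainder: (9135/484)v + 9135/242. Dividing through by 9135/484 gives the monic gcd v + 2.
Cancel v + 2 from numerator and denominator to get the reduced form.

(v^3 - 4v^2 + 16v - 39)/(3v^2 + 6v + 18)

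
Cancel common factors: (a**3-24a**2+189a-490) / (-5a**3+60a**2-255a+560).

(-a**2+17a-70)/(5a**2-25a+80)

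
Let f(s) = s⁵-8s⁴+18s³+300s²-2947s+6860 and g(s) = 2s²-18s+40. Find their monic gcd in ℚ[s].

s²-9s+20

Apply the Euclidean algorithm:
  s⁵-8s⁴+18s³+300s²-2947s+6860 = ((1/2)s³+(1/2)s²+(7/2)s+343/2)(2s²-18s+40) + (0)
Last nonzero remainder: 2s²-18s+40. Dividing through by 2 gives the monic gcd s²-9s+20.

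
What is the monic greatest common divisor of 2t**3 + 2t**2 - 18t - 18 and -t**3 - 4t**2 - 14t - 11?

t + 1

By polynomial division,
  2t**3 + 2t**2 - 18t - 18 = (-2)(-t**3 - 4t**2 - 14t - 11) + (-6t**2 - 46t - 40)
  -t**3 - 4t**2 - 14t - 11 = ((1/6)t - 11/18)(-6t**2 - 46t - 40) + (-(319/9)t - 319/9)
  -6t**2 - 46t - 40 = ((54/319)t + 360/319)(-(319/9)t - 319/9) + (0)
Last nonzero remainder: -(319/9)t - 319/9. Dividing through by -319/9 gives the monic gcd t + 1.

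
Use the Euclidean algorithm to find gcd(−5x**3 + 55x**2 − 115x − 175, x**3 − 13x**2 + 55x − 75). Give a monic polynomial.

x − 5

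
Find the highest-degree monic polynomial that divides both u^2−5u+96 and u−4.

1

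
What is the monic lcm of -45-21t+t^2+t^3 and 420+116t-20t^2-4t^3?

-315-192t-14t^2+8t^3+t^4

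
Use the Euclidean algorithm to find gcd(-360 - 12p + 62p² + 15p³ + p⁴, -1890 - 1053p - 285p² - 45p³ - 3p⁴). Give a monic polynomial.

30 + 11p + p²

Repeated division with remainder:
  p⁴ + 15p³ + 62p² - 12p - 360 = (-1/3)(-3p⁴ - 45p³ - 285p² - 1053p - 1890) + (-33p² - 363p - 990)
  -3p⁴ - 45p³ - 285p² - 1053p - 1890 = ((1/11)p² + (4/11)p + 21/11)(-33p² - 363p - 990) + (0)
Last nonzero remainder: -33p² - 363p - 990. Dividing through by -33 gives the monic gcd p² + 11p + 30.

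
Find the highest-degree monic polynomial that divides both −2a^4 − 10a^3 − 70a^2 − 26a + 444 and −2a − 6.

a + 3

By polynomial division,
  −2a^4 − 10a^3 − 70a^2 − 26a + 444 = (a^3 + 2a^2 + 29a − 74)(−2a − 6) + (0)
Last nonzero remainder: −2a − 6. Dividing through by −2 gives the monic gcd a + 3.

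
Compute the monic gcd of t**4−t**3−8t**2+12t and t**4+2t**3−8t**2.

t**2−2t

Repeated division with remainder:
  t**4−t**3−8t**2+12t = (t**4+2t**3−8t**2) + (−3t**3+12t)
  t**4+2t**3−8t**2 = (−(1/3)t−2/3)(−3t**3+12t) + (−4t**2+8t)
  −3t**3+12t = ((3/4)t+3/2)(−4t**2+8t) + (0)
Last nonzero remainder: −4t**2+8t. Dividing through by −4 gives the monic gcd t**2−2t.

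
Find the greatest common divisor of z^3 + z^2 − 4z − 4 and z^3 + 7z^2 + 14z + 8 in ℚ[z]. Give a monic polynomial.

By polynomial division,
  z^3 + z^2 − 4z − 4 = (z^3 + 7z^2 + 14z + 8) + (−6z^2 − 18z − 12)
  z^3 + 7z^2 + 14z + 8 = (−(1/6)z − 2/3)(−6z^2 − 18z − 12) + (0)
Last nonzero remainder: −6z^2 − 18z − 12. Dividing through by −6 gives the monic gcd z^2 + 3z + 2.

z^2 + 3z + 2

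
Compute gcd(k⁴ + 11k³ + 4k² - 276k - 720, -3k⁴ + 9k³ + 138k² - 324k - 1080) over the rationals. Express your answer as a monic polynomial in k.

By polynomial division,
  k⁴ + 11k³ + 4k² - 276k - 720 = (-1/3)(-3k⁴ + 9k³ + 138k² - 324k - 1080) + (14k³ + 50k² - 384k - 1080)
  -3k⁴ + 9k³ + 138k² - 324k - 1080 = (-(3/14)k + 69/49)(14k³ + 50k² - 384k - 1080) + (-(720/49)k² - (720/49)k + 21600/49)
  14k³ + 50k² - 384k - 1080 = (-(343/360)k - 49/20)(-(720/49)k² - (720/49)k + 21600/49) + (0)
Last nonzero remainder: -(720/49)k² - (720/49)k + 21600/49. Dividing through by -720/49 gives the monic gcd k² + k - 30.

k² + k - 30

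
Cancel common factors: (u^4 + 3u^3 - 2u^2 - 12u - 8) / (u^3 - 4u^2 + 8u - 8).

(u^3 + 5u^2 + 8u + 4)/(u^2 - 2u + 4)

Apply the Euclidean algorithm:
  u^4 + 3u^3 - 2u^2 - 12u - 8 = (u + 7)(u^3 - 4u^2 + 8u - 8) + (18u^2 - 60u + 48)
  u^3 - 4u^2 + 8u - 8 = ((1/18)u - 1/27)(18u^2 - 60u + 48) + ((28/9)u - 56/9)
  18u^2 - 60u + 48 = ((81/14)u - 54/7)((28/9)u - 56/9) + (0)
Last nonzero remainder: (28/9)u - 56/9. Dividing through by 28/9 gives the monic gcd u - 2.
Cancel u - 2 from numerator and denominator to get the reduced form.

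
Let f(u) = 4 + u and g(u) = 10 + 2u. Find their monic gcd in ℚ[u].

1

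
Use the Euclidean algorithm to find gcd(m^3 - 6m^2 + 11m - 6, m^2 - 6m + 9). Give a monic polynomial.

Euclidean algorithm in ℚ[m]:
  m^3 - 6m^2 + 11m - 6 = (m)(m^2 - 6m + 9) + (2m - 6)
  m^2 - 6m + 9 = ((1/2)m - 3/2)(2m - 6) + (0)
Last nonzero remainder: 2m - 6. Dividing through by 2 gives the monic gcd m - 3.

m - 3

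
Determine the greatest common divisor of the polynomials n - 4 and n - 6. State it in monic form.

By polynomial division,
  n - 4 = (n - 6) + (2)
  n - 6 = ((1/2)n - 3)(2) + (0)
The last nonzero remainder is the constant 2, so the polynomials are coprime and gcd = 1.

1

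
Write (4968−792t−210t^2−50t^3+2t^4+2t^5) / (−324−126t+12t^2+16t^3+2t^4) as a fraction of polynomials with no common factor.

Apply the Euclidean algorithm:
  2t^5+2t^4−50t^3−210t^2−792t+4968 = (t−7)(2t^4+16t^3+12t^2−126t−324) + (50t^3−1350t+2700)
  2t^4+16t^3+12t^2−126t−324 = ((1/25)t+8/25)(50t^3−1350t+2700) + (66t^2+198t−1188)
  50t^3−1350t+2700 = ((25/33)t−25/11)(66t^2+198t−1188) + (0)
Last nonzero remainder: 66t^2+198t−1188. Dividing through by 66 gives the monic gcd t^2+3t−18.
Cancel t^2+3t−18 from numerator and denominator to get the reduced form.

(−138−t−2t^2+t^3)/(9+5t+t^2)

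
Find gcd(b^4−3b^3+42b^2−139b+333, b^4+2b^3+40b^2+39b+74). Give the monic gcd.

b^2+b+37

Euclidean algorithm in ℚ[b]:
  b^4−3b^3+42b^2−139b+333 = (b^4+2b^3+40b^2+39b+74) + (−5b^3+2b^2−178b+259)
  b^4+2b^3+40b^2+39b+74 = (−(1/5)b−12/25)(−5b^3+2b^2−178b+259) + ((134/25)b^2+(134/25)b+4958/25)
  −5b^3+2b^2−178b+259 = (−(125/134)b+175/134)((134/25)b^2+(134/25)b+4958/25) + (0)
Last nonzero remainder: (134/25)b^2+(134/25)b+4958/25. Dividing through by 134/25 gives the monic gcd b^2+b+37.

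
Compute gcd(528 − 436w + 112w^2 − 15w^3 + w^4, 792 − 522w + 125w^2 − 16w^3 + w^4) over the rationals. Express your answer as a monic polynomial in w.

Repeated division with remainder:
  w^4 − 15w^3 + 112w^2 − 436w + 528 = (w^4 − 16w^3 + 125w^2 − 522w + 792) + (w^3 − 13w^2 + 86w − 264)
  w^4 − 16w^3 + 125w^2 − 522w + 792 = (w − 3)(w^3 − 13w^2 + 86w − 264) + (0)
The last nonzero remainder w^3 − 13w^2 + 86w − 264 is already monic.

−264 + 86w − 13w^2 + w^3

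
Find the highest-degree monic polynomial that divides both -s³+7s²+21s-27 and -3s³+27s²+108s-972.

s-9

Euclidean algorithm in ℚ[s]:
  -s³+7s²+21s-27 = (1/3)(-3s³+27s²+108s-972) + (-2s²-15s+297)
  -3s³+27s²+108s-972 = ((3/2)s-99/4)(-2s²-15s+297) + (-(2835/4)s+25515/4)
  -2s²-15s+297 = ((8/2835)s+44/945)(-(2835/4)s+25515/4) + (0)
Last nonzero remainder: -(2835/4)s+25515/4. Dividing through by -2835/4 gives the monic gcd s-9.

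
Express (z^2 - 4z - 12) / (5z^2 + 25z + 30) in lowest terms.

(z - 6)/(5z + 15)

Euclidean algorithm in ℚ[z]:
  z^2 - 4z - 12 = (1/5)(5z^2 + 25z + 30) + (-9z - 18)
  5z^2 + 25z + 30 = (-(5/9)z - 5/3)(-9z - 18) + (0)
Last nonzero remainder: -9z - 18. Dividing through by -9 gives the monic gcd z + 2.
Cancel z + 2 from numerator and denominator to get the reduced form.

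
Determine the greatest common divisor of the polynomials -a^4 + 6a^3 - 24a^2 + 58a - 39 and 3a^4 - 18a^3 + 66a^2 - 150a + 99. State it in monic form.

a^2 - 4a + 3

Repeated division with remainder:
  -a^4 + 6a^3 - 24a^2 + 58a - 39 = (-1/3)(3a^4 - 18a^3 + 66a^2 - 150a + 99) + (-2a^2 + 8a - 6)
  3a^4 - 18a^3 + 66a^2 - 150a + 99 = (-(3/2)a^2 + 3a - 33/2)(-2a^2 + 8a - 6) + (0)
Last nonzero remainder: -2a^2 + 8a - 6. Dividing through by -2 gives the monic gcd a^2 - 4a + 3.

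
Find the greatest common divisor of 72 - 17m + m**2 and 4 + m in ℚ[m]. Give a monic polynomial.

1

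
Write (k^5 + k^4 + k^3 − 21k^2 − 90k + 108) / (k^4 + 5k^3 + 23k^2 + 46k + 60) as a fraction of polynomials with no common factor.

Apply the Euclidean algorithm:
  k^5 + k^4 + k^3 − 21k^2 − 90k + 108 = (k − 4)(k^4 + 5k^3 + 23k^2 + 46k + 60) + (−2k^3 + 25k^2 + 34k + 348)
  k^4 + 5k^3 + 23k^2 + 46k + 60 = (−(1/2)k − 35/4)(−2k^3 + 25k^2 + 34k + 348) + ((1035/4)k^2 + (1035/2)k + 3105)
  −2k^3 + 25k^2 + 34k + 348 = (−(8/1035)k + 116/1035)((1035/4)k^2 + (1035/2)k + 3105) + (0)
Last nonzero remainder: (1035/4)k^2 + (1035/2)k + 3105. Dividing through by 1035/4 gives the monic gcd k^2 + 2k + 12.
Cancel k^2 + 2k + 12 from numerator and denominator to get the reduced form.

(k^3 − k^2 − 9k + 9)/(k^2 + 3k + 5)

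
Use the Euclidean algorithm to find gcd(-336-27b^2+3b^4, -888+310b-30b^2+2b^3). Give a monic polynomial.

Repeated division with remainder:
  3b^4-27b^2-336 = ((3/2)b+45/2)(2b^3-30b^2+310b-888) + (183b^2-5643b+19644)
  2b^3-30b^2+310b-888 = ((2/183)b+644/3721)(183b^2-5643b+19644) + ((3988746/3721)b-15954984/3721)
  183b^2-5643b+19644 = ((226981/1329582)b-6091277/1329582)((3988746/3721)b-15954984/3721) + (0)
Last nonzero remainder: (3988746/3721)b-15954984/3721. Dividing through by 3988746/3721 gives the monic gcd b-4.

-4+b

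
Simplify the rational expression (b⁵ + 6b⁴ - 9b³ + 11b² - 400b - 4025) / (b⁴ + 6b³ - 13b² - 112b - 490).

(b³ + 4b² + 18b + 115)/(b² + 4b + 14)

Apply the Euclidean algorithm:
  b⁵ + 6b⁴ - 9b³ + 11b² - 400b - 4025 = (b)(b⁴ + 6b³ - 13b² - 112b - 490) + (4b³ + 123b² + 90b - 4025)
  b⁴ + 6b³ - 13b² - 112b - 490 = ((1/4)b - 99/16)(4b³ + 123b² + 90b - 4025) + ((11609/16)b² + (11609/8)b - 406315/16)
  4b³ + 123b² + 90b - 4025 = ((64/11609)b + 1840/11609)((11609/16)b² + (11609/8)b - 406315/16) + (0)
Last nonzero remainder: (11609/16)b² + (11609/8)b - 406315/16. Dividing through by 11609/16 gives the monic gcd b² + 2b - 35.
Cancel b² + 2b - 35 from numerator and denominator to get the reduced form.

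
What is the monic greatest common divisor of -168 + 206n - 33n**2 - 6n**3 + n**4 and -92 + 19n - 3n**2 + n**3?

-4 + n

Repeated division with remainder:
  n**4 - 6n**3 - 33n**2 + 206n - 168 = (n - 3)(n**3 - 3n**2 + 19n - 92) + (-61n**2 + 355n - 444)
  n**3 - 3n**2 + 19n - 92 = (-(1/61)n - 172/3721)(-61n**2 + 355n - 444) + ((104675/3721)n - 418700/3721)
  -61n**2 + 355n - 444 = (-(226981/104675)n + 413031/104675)((104675/3721)n - 418700/3721) + (0)
Last nonzero remainder: (104675/3721)n - 418700/3721. Dividing through by 104675/3721 gives the monic gcd n - 4.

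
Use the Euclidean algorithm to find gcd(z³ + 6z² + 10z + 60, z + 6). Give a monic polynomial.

By polynomial division,
  z³ + 6z² + 10z + 60 = (z² + 10)(z + 6) + (0)
The last nonzero remainder z + 6 is already monic.

z + 6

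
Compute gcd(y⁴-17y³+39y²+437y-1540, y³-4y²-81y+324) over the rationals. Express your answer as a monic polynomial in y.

Repeated division with remainder:
  y⁴-17y³+39y²+437y-1540 = (y-13)(y³-4y²-81y+324) + (68y²-940y+2672)
  y³-4y²-81y+324 = ((1/68)y+167/1156)(68y²-940y+2672) + ((4480/289)y-17920/289)
  68y²-940y+2672 = ((4913/1120)y-48263/1120)((4480/289)y-17920/289) + (0)
Last nonzero remainder: (4480/289)y-17920/289. Dividing through by 4480/289 gives the monic gcd y-4.

y-4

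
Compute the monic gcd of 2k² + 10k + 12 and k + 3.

k + 3

Apply the Euclidean algorithm:
  2k² + 10k + 12 = (2k + 4)(k + 3) + (0)
The last nonzero remainder k + 3 is already monic.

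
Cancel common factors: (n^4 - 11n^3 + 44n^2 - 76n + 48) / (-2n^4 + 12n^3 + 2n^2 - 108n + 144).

By polynomial division,
  n^4 - 11n^3 + 44n^2 - 76n + 48 = (-1/2)(-2n^4 + 12n^3 + 2n^2 - 108n + 144) + (-5n^3 + 45n^2 - 130n + 120)
  -2n^4 + 12n^3 + 2n^2 - 108n + 144 = ((2/5)n + 6/5)(-5n^3 + 45n^2 - 130n + 120) + (0)
Last nonzero remainder: -5n^3 + 45n^2 - 130n + 120. Dividing through by -5 gives the monic gcd n^3 - 9n^2 + 26n - 24.
Cancel n^3 - 9n^2 + 26n - 24 from numerator and denominator to get the reduced form.

(-n + 2)/(2n + 6)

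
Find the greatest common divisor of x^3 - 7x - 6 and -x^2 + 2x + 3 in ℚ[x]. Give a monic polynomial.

Euclidean algorithm in ℚ[x]:
  x^3 - 7x - 6 = (-x - 2)(-x^2 + 2x + 3) + (0)
Last nonzero remainder: -x^2 + 2x + 3. Dividing through by -1 gives the monic gcd x^2 - 2x - 3.

x^2 - 2x - 3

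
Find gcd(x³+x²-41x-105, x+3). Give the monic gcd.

x+3

Apply the Euclidean algorithm:
  x³+x²-41x-105 = (x²-2x-35)(x+3) + (0)
The last nonzero remainder x+3 is already monic.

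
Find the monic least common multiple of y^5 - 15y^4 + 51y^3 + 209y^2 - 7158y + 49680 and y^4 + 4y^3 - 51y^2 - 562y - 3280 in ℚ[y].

y^7 - 9y^6 + 2y^5 - 100y^4 - 3813y^3 + 15301y^2 + 4602y + 2036880

Apply the Euclidean algorithm:
  y^5 - 15y^4 + 51y^3 + 209y^2 - 7158y + 49680 = (y - 19)(y^4 + 4y^3 - 51y^2 - 562y - 3280) + (178y^3 - 198y^2 - 14556y - 12640)
  y^4 + 4y^3 - 51y^2 - 562y - 3280 = ((1/178)y + 455/15842)(178y^3 - 198y^2 - 14556y - 12640) + ((288816/7921)y^2 - (577632/7921)y - 23105280/7921)
  178y^3 - 198y^2 - 14556y - 12640 = ((704969/144408)y + 625759/144408)((288816/7921)y^2 - (577632/7921)y - 23105280/7921) + (0)
Last nonzero remainder: (288816/7921)y^2 - (577632/7921)y - 23105280/7921. Dividing through by 288816/7921 gives the monic gcd y^2 - 2y - 80.
Then lcm(f, g) = f·g / gcd(f, g); expanding and making the result monic gives the answer.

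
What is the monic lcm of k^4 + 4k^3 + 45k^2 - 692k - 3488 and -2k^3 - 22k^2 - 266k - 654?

k^5 + 7k^4 + 57k^3 - 557k^2 - 5564k - 10464

Apply the Euclidean algorithm:
  k^4 + 4k^3 + 45k^2 - 692k - 3488 = (-(1/2)k + 7/2)(-2k^3 - 22k^2 - 266k - 654) + (-11k^2 - 88k - 1199)
  -2k^3 - 22k^2 - 266k - 654 = ((2/11)k + 6/11)(-11k^2 - 88k - 1199) + (0)
Last nonzero remainder: -11k^2 - 88k - 1199. Dividing through by -11 gives the monic gcd k^2 + 8k + 109.
Then lcm(f, g) = f·g / gcd(f, g); expanding and making the result monic gives the answer.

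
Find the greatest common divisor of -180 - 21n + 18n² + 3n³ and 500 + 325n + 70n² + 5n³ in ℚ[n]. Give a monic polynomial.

20 + 9n + n²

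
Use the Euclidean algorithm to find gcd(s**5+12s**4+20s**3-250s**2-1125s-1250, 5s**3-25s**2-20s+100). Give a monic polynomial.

s**2-3s-10

Apply the Euclidean algorithm:
  s**5+12s**4+20s**3-250s**2-1125s-1250 = ((1/5)s**2+(17/5)s+109/5)(5s**3-25s**2-20s+100) + (343s**2-1029s-3430)
  5s**3-25s**2-20s+100 = ((5/343)s-10/343)(343s**2-1029s-3430) + (0)
Last nonzero remainder: 343s**2-1029s-3430. Dividing through by 343 gives the monic gcd s**2-3s-10.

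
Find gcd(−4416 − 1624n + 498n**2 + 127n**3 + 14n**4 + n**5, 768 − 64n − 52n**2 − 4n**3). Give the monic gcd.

−24 + 5n + n**2

Apply the Euclidean algorithm:
  n**5 + 14n**4 + 127n**3 + 498n**2 − 1624n − 4416 = (−(1/4)n**2 − (1/4)n − 49/2)(−4n**3 − 52n**2 − 64n + 768) + (−600n**2 − 3000n + 14400)
  −4n**3 − 52n**2 − 64n + 768 = ((1/150)n + 4/75)(−600n**2 − 3000n + 14400) + (0)
Last nonzero remainder: −600n**2 − 3000n + 14400. Dividing through by −600 gives the monic gcd n**2 + 5n − 24.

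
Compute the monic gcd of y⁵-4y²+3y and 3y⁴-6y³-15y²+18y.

y²-y

Apply the Euclidean algorithm:
  y⁵-4y²+3y = ((1/3)y+2/3)(3y⁴-6y³-15y²+18y) + (9y³-9y)
  3y⁴-6y³-15y²+18y = ((1/3)y-2/3)(9y³-9y) + (-12y²+12y)
  9y³-9y = (-(3/4)y-3/4)(-12y²+12y) + (0)
Last nonzero remainder: -12y²+12y. Dividing through by -12 gives the monic gcd y²-y.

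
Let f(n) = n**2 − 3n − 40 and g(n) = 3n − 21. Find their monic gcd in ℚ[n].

1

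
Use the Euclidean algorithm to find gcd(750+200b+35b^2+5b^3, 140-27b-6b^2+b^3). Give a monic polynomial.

Euclidean algorithm in ℚ[b]:
  5b^3+35b^2+200b+750 = (5)(b^3-6b^2-27b+140) + (65b^2+335b+50)
  b^3-6b^2-27b+140 = ((1/65)b-29/169)(65b^2+335b+50) + ((5022/169)b+25110/169)
  65b^2+335b+50 = ((10985/5022)b+845/2511)((5022/169)b+25110/169) + (0)
Last nonzero remainder: (5022/169)b+25110/169. Dividing through by 5022/169 gives the monic gcd b+5.

5+b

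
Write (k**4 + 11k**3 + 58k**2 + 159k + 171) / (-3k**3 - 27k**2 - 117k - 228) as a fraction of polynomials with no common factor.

(-k**2 - 6k - 9)/(3k + 12)

Euclidean algorithm in ℚ[k]:
  k**4 + 11k**3 + 58k**2 + 159k + 171 = (-(1/3)k - 2/3)(-3k**3 - 27k**2 - 117k - 228) + (k**2 + 5k + 19)
  -3k**3 - 27k**2 - 117k - 228 = (-3k - 12)(k**2 + 5k + 19) + (0)
The last nonzero remainder k**2 + 5k + 19 is already monic.
Cancel k**2 + 5k + 19 from numerator and denominator to get the reduced form.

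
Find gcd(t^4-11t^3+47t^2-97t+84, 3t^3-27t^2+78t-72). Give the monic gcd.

t^2-7t+12

Euclidean algorithm in ℚ[t]:
  t^4-11t^3+47t^2-97t+84 = ((1/3)t-2/3)(3t^3-27t^2+78t-72) + (3t^2-21t+36)
  3t^3-27t^2+78t-72 = (t-2)(3t^2-21t+36) + (0)
Last nonzero remainder: 3t^2-21t+36. Dividing through by 3 gives the monic gcd t^2-7t+12.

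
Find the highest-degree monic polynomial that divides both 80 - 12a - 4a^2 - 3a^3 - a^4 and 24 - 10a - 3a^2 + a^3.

-2 + a

Apply the Euclidean algorithm:
  -a^4 - 3a^3 - 4a^2 - 12a + 80 = (-a - 6)(a^3 - 3a^2 - 10a + 24) + (-32a^2 - 48a + 224)
  a^3 - 3a^2 - 10a + 24 = (-(1/32)a + 9/64)(-32a^2 - 48a + 224) + ((15/4)a - 15/2)
  -32a^2 - 48a + 224 = (-(128/15)a - 448/15)((15/4)a - 15/2) + (0)
Last nonzero remainder: (15/4)a - 15/2. Dividing through by 15/4 gives the monic gcd a - 2.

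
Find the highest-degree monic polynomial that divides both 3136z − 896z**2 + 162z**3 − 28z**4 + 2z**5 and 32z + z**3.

Repeated division with remainder:
  2z**5 − 28z**4 + 162z**3 − 896z**2 + 3136z = (2z**2 − 28z + 98)(z**3 + 32z) + (0)
The last nonzero remainder z**3 + 32z is already monic.

32z + z**3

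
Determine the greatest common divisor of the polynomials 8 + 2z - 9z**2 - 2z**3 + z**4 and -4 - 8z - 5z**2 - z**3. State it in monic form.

Repeated division with remainder:
  z**4 - 2z**3 - 9z**2 + 2z + 8 = (-z + 7)(-z**3 - 5z**2 - 8z - 4) + (18z**2 + 54z + 36)
  -z**3 - 5z**2 - 8z - 4 = (-(1/18)z - 1/9)(18z**2 + 54z + 36) + (0)
Last nonzero remainder: 18z**2 + 54z + 36. Dividing through by 18 gives the monic gcd z**2 + 3z + 2.

2 + 3z + z**2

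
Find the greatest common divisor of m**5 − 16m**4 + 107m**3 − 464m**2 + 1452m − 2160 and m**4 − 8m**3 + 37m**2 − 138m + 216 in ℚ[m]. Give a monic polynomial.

Euclidean algorithm in ℚ[m]:
  m**5 − 16m**4 + 107m**3 − 464m**2 + 1452m − 2160 = (m − 8)(m**4 − 8m**3 + 37m**2 − 138m + 216) + (6m**3 − 30m**2 + 132m − 432)
  m**4 − 8m**3 + 37m**2 − 138m + 216 = ((1/6)m − 1/2)(6m**3 − 30m**2 + 132m − 432) + (0)
Last nonzero remainder: 6m**3 − 30m**2 + 132m − 432. Dividing through by 6 gives the monic gcd m**3 − 5m**2 + 22m − 72.

m**3 − 5m**2 + 22m − 72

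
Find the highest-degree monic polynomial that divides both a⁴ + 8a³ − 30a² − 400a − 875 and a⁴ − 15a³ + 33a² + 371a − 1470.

a² − 2a − 35

Repeated division with remainder:
  a⁴ + 8a³ − 30a² − 400a − 875 = (a⁴ − 15a³ + 33a² + 371a − 1470) + (23a³ − 63a² − 771a + 595)
  a⁴ − 15a³ + 33a² + 371a − 1470 = ((1/23)a − 282/529)(23a³ − 63a² − 771a + 595) + ((17424/529)a² − (34848/529)a − 609840/529)
  23a³ − 63a² − 771a + 595 = ((12167/17424)a − 8993/17424)((17424/529)a² − (34848/529)a − 609840/529) + (0)
Last nonzero remainder: (17424/529)a² − (34848/529)a − 609840/529. Dividing through by 17424/529 gives the monic gcd a² − 2a − 35.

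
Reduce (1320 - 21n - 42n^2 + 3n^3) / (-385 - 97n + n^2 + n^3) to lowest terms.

By polynomial division,
  3n^3 - 42n^2 - 21n + 1320 = (3)(n^3 + n^2 - 97n - 385) + (-45n^2 + 270n + 2475)
  n^3 + n^2 - 97n - 385 = (-(1/45)n - 7/45)(-45n^2 + 270n + 2475) + (0)
Last nonzero remainder: -45n^2 + 270n + 2475. Dividing through by -45 gives the monic gcd n^2 - 6n - 55.
Cancel n^2 - 6n - 55 from numerator and denominator to get the reduced form.

(-24 + 3n)/(7 + n)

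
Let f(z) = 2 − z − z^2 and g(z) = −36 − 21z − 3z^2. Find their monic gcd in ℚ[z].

Repeated division with remainder:
  −z^2 − z + 2 = (1/3)(−3z^2 − 21z − 36) + (6z + 14)
  −3z^2 − 21z − 36 = (−(1/2)z − 7/3)(6z + 14) + (−10/3)
  6z + 14 = (−(9/5)z − 21/5)(−10/3) + (0)
The last nonzero remainder is the constant −10/3, so the polynomials are coprime and gcd = 1.

1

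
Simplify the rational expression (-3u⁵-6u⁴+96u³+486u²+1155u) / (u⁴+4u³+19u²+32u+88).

(-3u³+6u²+105u)/(u²+8)

Repeated division with remainder:
  -3u⁵-6u⁴+96u³+486u²+1155u = (-3u+6)(u⁴+4u³+19u²+32u+88) + (129u³+468u²+1227u-528)
  u⁴+4u³+19u²+32u+88 = ((1/129)u+16/5547)(129u³+468u²+1227u-528) + ((15048/1849)u²+(60192/1849)u+165528/1849)
  129u³+468u²+1227u-528 = ((79507/5016)u-3698/627)((15048/1849)u²+(60192/1849)u+165528/1849) + (0)
Last nonzero remainder: (15048/1849)u²+(60192/1849)u+165528/1849. Dividing through by 15048/1849 gives the monic gcd u²+4u+11.
Cancel u²+4u+11 from numerator and denominator to get the reduced form.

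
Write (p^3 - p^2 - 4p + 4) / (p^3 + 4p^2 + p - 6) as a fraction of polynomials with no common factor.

(p - 2)/(p + 3)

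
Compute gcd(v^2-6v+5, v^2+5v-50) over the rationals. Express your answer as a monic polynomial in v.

v-5

Apply the Euclidean algorithm:
  v^2-6v+5 = (v^2+5v-50) + (-11v+55)
  v^2+5v-50 = (-(1/11)v-10/11)(-11v+55) + (0)
Last nonzero remainder: -11v+55. Dividing through by -11 gives the monic gcd v-5.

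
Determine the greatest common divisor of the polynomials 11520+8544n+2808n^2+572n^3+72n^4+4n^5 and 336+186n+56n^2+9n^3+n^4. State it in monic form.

24+3n+n^2

Apply the Euclidean algorithm:
  4n^5+72n^4+572n^3+2808n^2+8544n+11520 = (4n+36)(n^4+9n^3+56n^2+186n+336) + (24n^3+48n^2+504n−576)
  n^4+9n^3+56n^2+186n+336 = ((1/24)n+7/24)(24n^3+48n^2+504n−576) + (21n^2+63n+504)
  24n^3+48n^2+504n−576 = ((8/7)n−8/7)(21n^2+63n+504) + (0)
Last nonzero remainder: 21n^2+63n+504. Dividing through by 21 gives the monic gcd n^2+3n+24.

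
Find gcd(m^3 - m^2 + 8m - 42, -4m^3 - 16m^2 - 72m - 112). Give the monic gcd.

Apply the Euclidean algorithm:
  m^3 - m^2 + 8m - 42 = (-1/4)(-4m^3 - 16m^2 - 72m - 112) + (-5m^2 - 10m - 70)
  -4m^3 - 16m^2 - 72m - 112 = ((4/5)m + 8/5)(-5m^2 - 10m - 70) + (0)
Last nonzero remainder: -5m^2 - 10m - 70. Dividing through by -5 gives the monic gcd m^2 + 2m + 14.

m^2 + 2m + 14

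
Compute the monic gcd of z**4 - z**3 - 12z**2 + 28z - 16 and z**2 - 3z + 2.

Repeated division with remainder:
  z**4 - z**3 - 12z**2 + 28z - 16 = (z**2 + 2z - 8)(z**2 - 3z + 2) + (0)
The last nonzero remainder z**2 - 3z + 2 is already monic.

z**2 - 3z + 2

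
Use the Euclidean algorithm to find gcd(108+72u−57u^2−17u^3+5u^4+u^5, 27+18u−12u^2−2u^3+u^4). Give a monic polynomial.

−9−9u+u^2+u^3

By polynomial division,
  u^5+5u^4−17u^3−57u^2+72u+108 = (u+7)(u^4−2u^3−12u^2+18u+27) + (9u^3+9u^2−81u−81)
  u^4−2u^3−12u^2+18u+27 = ((1/9)u−1/3)(9u^3+9u^2−81u−81) + (0)
Last nonzero remainder: 9u^3+9u^2−81u−81. Dividing through by 9 gives the monic gcd u^3+u^2−9u−9.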